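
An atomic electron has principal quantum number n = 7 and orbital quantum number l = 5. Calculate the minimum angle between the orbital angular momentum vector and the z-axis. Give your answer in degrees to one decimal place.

θ_min ≈ 24.1°

|L| = √(l(l+1)) ℏ = √30 ℏ.
The smallest angle corresponds to the largest L_z, i.e. m_l = l = 5, giving L_z = 5ℏ.
cos θ_min = 5/√30, so θ_min ≈ 24.1°.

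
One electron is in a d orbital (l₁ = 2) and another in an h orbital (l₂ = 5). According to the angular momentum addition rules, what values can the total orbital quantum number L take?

L = 3, 4, 5, 6, 7

By the triangle rule, |l₁ − l₂| ≤ L ≤ l₁ + l₂.
Allowed values: L = 3, 4, 5, 6, 7.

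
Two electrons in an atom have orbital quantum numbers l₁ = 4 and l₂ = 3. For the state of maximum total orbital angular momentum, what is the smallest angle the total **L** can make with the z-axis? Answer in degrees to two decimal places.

L runs from |4 − 3| = 1 to 4 + 3 = 7.
Allowed values: L = 1, 2, 3, 4, 5, 6, 7.
The maximum is L = 7, with |L_tot| = ℏ√(7·8) = 2√14 ℏ.
The minimum angle with z is arccos(7/√56) ≈ 20.70°.

θ_min ≈ 20.70°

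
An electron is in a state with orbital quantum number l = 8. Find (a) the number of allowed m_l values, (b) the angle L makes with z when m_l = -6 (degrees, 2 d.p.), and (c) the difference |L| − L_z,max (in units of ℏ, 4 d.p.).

17 values; θ(m_l=-6) ≈ 135.00°; |L|−L_z,max ≈ 0.4853ℏ

There are 2l+1 = 17 values of m_l.
For m_l = -6: cos θ = -6/√72, θ ≈ 135.00°.
|L| − L_z,max = (6√2 − 8)ℏ ≈ 0.4853ℏ.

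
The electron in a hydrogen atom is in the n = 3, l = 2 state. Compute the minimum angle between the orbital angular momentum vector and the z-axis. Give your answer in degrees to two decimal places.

θ_min ≈ 35.26°

|L|² = l(l+1)ℏ² = 6ℏ², so |L| = √6 ℏ.
The smallest angle corresponds to the largest L_z, i.e. m_l = l = 2, giving L_z = 2ℏ.
cos θ_min = 2/√6, so θ_min ≈ 35.26°.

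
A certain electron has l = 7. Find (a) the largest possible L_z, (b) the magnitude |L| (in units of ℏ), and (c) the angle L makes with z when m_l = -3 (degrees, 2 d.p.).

L_z,max = 7ℏ; |L| = 2√14 ℏ ≈ 7.483ℏ; θ(m_l=-3) ≈ 113.63°

L_z,max = lℏ = 7ℏ.
|L| = ℏ√(7·8) = 2√14 ℏ ≈ 7.483ℏ.
For m_l = -3: cos θ = -3/√56, θ ≈ 113.63°.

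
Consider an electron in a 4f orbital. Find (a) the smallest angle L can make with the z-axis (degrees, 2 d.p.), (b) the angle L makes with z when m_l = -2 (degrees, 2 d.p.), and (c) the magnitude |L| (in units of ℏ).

θ_min ≈ 30.00°; θ(m_l=-2) ≈ 125.26°; |L| = 2√3 ℏ ≈ 3.464ℏ

The 4f subshell has l = 3.
cos θ_min = 3/√12, so θ_min ≈ 30.00°.
For m_l = -2: cos θ = -2/√12, θ ≈ 125.26°.
|L| = ℏ√(3·4) = 2√3 ℏ ≈ 3.464ℏ.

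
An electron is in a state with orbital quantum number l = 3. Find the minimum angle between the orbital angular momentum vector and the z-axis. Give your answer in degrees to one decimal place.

|L|² = l(l+1)ℏ² = 12ℏ², so |L| = 2√3 ℏ.
The smallest angle corresponds to the largest L_z, i.e. m_l = l = 3, giving L_z = 3ℏ.
cos θ_min = 3/√12, so θ_min ≈ 30.0°.

θ_min ≈ 30.0°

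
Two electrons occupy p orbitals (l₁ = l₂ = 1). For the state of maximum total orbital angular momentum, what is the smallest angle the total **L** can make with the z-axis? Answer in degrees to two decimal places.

θ_min ≈ 35.26°

The total orbital quantum number L ranges from |l₁ − l₂| to l₁ + l₂ in integer steps.
Allowed values: L = 0, 1, 2.
The maximum is L = 2, with |L_tot| = ℏ√(2·3) = √6 ℏ.
The minimum angle with z is arccos(2/√6) ≈ 35.26°.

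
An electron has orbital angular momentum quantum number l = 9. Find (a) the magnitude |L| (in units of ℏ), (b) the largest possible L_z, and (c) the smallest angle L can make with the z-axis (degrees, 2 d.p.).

|L| = 3√10 ℏ ≈ 9.487ℏ; L_z,max = 9ℏ; θ_min ≈ 18.43°

|L| = ℏ√(9·10) = 3√10 ℏ ≈ 9.487ℏ.
L_z,max = lℏ = 9ℏ.
cos θ_min = 9/√90, so θ_min ≈ 18.43°.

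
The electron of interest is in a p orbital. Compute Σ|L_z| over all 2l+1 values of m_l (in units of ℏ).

Σ|L_z| = 2 ℏ

For a p orbital, l = 1.
The allowed m_l values are -1, 0, 1.
Σ|m_l| = 2(1+2+…+1) = 2.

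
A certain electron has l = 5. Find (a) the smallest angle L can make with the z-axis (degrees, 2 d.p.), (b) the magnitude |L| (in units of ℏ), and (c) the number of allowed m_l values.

cos θ_min = 5/√30, so θ_min ≈ 24.09°.
|L| = ℏ√(5·6) = √30 ℏ ≈ 5.477ℏ.
There are 2l+1 = 11 values of m_l.

θ_min ≈ 24.09°; |L| = √30 ℏ ≈ 5.477ℏ; 11 values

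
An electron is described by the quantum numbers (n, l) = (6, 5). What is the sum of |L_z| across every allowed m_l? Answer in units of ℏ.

The allowed m_l values are -5, -4, -3, -2, -1, 0, 1, 2, 3, 4, 5.
Σ|m_l| = 2·5(5+1)/2 = 30.

Σ|L_z| = 30 ℏ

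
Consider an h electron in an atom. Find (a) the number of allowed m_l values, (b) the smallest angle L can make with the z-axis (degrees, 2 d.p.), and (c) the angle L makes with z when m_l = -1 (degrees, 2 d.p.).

11 values; θ_min ≈ 24.09°; θ(m_l=-1) ≈ 100.52°

For an h orbital, l = 5.
There are 2l+1 = 11 values of m_l.
cos θ_min = 5/√30, so θ_min ≈ 24.09°.
For m_l = -1: cos θ = -1/√30, θ ≈ 100.52°.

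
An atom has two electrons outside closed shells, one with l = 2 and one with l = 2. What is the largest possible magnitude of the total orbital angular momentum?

|L_tot|_max = 2√5 ℏ ≈ 4.472ℏ

Angular momentum addition gives L = |l₁ − l₂|, …, l₁ + l₂.
Allowed values: L = 0, 1, 2, 3, 4.
The largest magnitude corresponds to L = 4: |L_tot| = ℏ√(4·5) = 2√5 ℏ.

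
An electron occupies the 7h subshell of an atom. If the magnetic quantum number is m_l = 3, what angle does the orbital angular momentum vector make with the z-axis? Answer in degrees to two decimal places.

The 7h subshell has l = 5.
|L| = √(l(l+1)) ℏ = √30 ℏ.
L_z = m_l ℏ = 3ℏ.
cos θ = L_z/|L| = 3/√30, so θ ≈ 56.79°.

θ ≈ 56.79°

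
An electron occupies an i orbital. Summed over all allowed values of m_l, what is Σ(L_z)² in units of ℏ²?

Σ(L_z)² = 182 ℏ²

An i state has l = 6.
m_l runs from −6 to 6, i.e. {-6, -5, -4, -3, -2, -1, 0, 1, 2, 3, 4, 5, 6}.
Σ m_l² = 2·(1 + 4 + 9 + 16 + 25 + 36) = 182.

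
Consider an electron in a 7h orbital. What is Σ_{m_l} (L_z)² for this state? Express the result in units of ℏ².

Σ(L_z)² = 110 ℏ²

7h means n = 7, l = 5.
m_l ∈ {-5, -4, -3, -2, -1, 0, 1, 2, 3, 4, 5}.
Σ m_l² = 2·(1 + 4 + 9 + 16 + 25) = 110.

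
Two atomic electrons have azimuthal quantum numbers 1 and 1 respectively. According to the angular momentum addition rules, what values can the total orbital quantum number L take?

The total orbital quantum number L ranges from |l₁ − l₂| to l₁ + l₂ in integer steps.
So L can be 0, 1, 2.

L = 0, 1, 2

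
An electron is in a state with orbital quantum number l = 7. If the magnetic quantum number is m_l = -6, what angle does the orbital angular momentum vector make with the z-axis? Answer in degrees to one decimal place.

θ ≈ 143.3°

|L| = √(l(l+1)) ℏ = 2√14 ℏ.
L_z = m_l ℏ = −6ℏ.
cos θ = L_z/|L| = -6/√56, so θ ≈ 143.3°.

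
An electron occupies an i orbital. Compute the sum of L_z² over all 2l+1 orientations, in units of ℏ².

Σ(L_z)² = 182 ℏ²

An i state has l = 6.
m_l runs from −6 to 6, i.e. {-6, -5, -4, -3, -2, -1, 0, 1, 2, 3, 4, 5, 6}.
Σ m_l² = l(l+1)(2l+1)/3 = 6·7·13/3 = 182.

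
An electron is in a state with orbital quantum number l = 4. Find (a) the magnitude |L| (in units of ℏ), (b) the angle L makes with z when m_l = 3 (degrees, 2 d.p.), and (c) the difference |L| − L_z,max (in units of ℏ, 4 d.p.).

|L| = 2√5 ℏ ≈ 4.472ℏ; θ(m_l=3) ≈ 47.87°; |L|−L_z,max ≈ 0.4721ℏ

|L| = ℏ√(4·5) = 2√5 ℏ ≈ 4.472ℏ.
For m_l = 3: cos θ = 3/√20, θ ≈ 47.87°.
|L| − L_z,max = (2√5 − 4)ℏ ≈ 0.4721ℏ.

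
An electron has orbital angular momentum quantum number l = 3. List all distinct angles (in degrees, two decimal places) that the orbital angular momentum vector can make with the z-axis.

|L| = √(l(l+1)) ℏ = 2√3 ℏ.
cos θ = m_l/√12 for each m_l ∈ {-3, -2, -1, 0, 1, 2, 3}.

θ ∈ {30.00°, 54.74°, 73.22°, 90.00°, 106.78°, 125.26°, 150.00°}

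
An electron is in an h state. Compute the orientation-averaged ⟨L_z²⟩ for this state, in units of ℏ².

The letter h corresponds to l = 5.
The allowed m_l values are -5, -4, -3, -2, -1, 0, 1, 2, 3, 4, 5.
⟨L_z²⟩ = ℏ²·(Σ m_l²)/(2l+1) = ℏ²·110/11 = 10ℏ².

⟨L_z²⟩ = 10 ℏ²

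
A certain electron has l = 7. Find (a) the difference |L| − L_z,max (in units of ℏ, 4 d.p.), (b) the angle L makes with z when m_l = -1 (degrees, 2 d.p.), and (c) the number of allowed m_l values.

|L|−L_z,max ≈ 0.4833ℏ; θ(m_l=-1) ≈ 97.68°; 15 values

|L| − L_z,max = (2√14 − 7)ℏ ≈ 0.4833ℏ.
For m_l = -1: cos θ = -1/√56, θ ≈ 97.68°.
There are 2l+1 = 15 values of m_l.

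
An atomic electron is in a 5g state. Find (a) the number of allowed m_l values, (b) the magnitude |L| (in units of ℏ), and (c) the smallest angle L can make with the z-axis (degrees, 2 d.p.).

9 values; |L| = 2√5 ℏ ≈ 4.472ℏ; θ_min ≈ 26.57°

5g means n = 5, l = 4.
There are 2l+1 = 9 values of m_l.
|L| = ℏ√(4·5) = 2√5 ℏ ≈ 4.472ℏ.
cos θ_min = 4/√20, so θ_min ≈ 26.57°.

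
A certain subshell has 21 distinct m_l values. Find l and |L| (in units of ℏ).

l = 10, |L| = √110 ℏ ≈ 10.488ℏ

2l + 1 = 21 ⇒ l = 10.
Then |L| = √(l(l+1)) ℏ = √110 ℏ.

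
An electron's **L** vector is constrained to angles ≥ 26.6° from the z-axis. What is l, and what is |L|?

l = 4, |L| = 2√5 ℏ ≈ 4.472ℏ

At minimum angle, m_l = l, so cos θ = l/√(l(l+1)); cos²θ = l/(l+1) = 0.7995.
Thus l = 0.7995/(1 − 0.7995) ≈ 4.
Then |L| = ℏ√(4·5) = 2√5 ℏ.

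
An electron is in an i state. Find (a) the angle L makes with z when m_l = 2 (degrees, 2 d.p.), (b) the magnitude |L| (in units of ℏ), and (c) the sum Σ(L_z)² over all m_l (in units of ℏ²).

The letter i corresponds to l = 6.
For m_l = 2: cos θ = 2/√42, θ ≈ 72.02°.
|L| = ℏ√(6·7) = √42 ℏ ≈ 6.481ℏ.
Σ m_l² = 182, so Σ(L_z)² = 182 ℏ².

θ(m_l=2) ≈ 72.02°; |L| = √42 ℏ ≈ 6.481ℏ; Σ(L_z)² = 182 ℏ²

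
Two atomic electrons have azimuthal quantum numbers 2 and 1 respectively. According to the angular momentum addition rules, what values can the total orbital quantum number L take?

L = 1, 2, 3

By the triangle rule, |l₁ − l₂| ≤ L ≤ l₁ + l₂.
L ∈ {1, 2, 3}.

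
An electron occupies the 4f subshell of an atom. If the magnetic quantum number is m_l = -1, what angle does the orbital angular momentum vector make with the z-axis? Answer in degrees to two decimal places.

For 4f, l = 3.
|L|² = l(l+1)ℏ² = 12ℏ², so |L| = 2√3 ℏ.
L_z = m_l ℏ = −1ℏ.
cos θ = L_z/|L| = -1/√12, so θ ≈ 106.78°.

θ ≈ 106.78°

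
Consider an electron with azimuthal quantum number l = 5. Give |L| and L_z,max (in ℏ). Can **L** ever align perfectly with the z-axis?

|L| = √30 ℏ ≈ 5.4772ℏ, while L_z,max = lℏ = 5ℏ.
Since |L| > L_z,max, the vector can never point exactly along z; the closest it comes is θ_min = arccos(5/√30) ≈ 24.1°.

No: L_z,max = 5ℏ < |L| = √30 ℏ ≈ 5.477ℏ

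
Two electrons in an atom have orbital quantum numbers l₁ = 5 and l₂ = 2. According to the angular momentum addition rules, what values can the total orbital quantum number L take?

L runs from |5 − 2| = 3 to 5 + 2 = 7.
L ∈ {3, 4, 5, 6, 7}.

L = 3, 4, 5, 6, 7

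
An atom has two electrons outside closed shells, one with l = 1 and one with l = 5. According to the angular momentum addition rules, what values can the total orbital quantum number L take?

By the triangle rule, |l₁ − l₂| ≤ L ≤ l₁ + l₂.
So L can be 4, 5, 6.

L = 4, 5, 6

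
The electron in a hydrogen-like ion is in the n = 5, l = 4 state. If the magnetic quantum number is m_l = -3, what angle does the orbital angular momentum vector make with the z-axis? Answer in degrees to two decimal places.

θ ≈ 132.13°

|L| = ℏ√(l(l+1)) = 2√5 ℏ.
L_z = m_l ℏ = −3ℏ.
cos θ = L_z/|L| = -3/√20, so θ ≈ 132.13°.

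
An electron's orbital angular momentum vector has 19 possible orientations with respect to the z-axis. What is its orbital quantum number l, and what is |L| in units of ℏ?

2l + 1 = 19 ⇒ l = 9.
|L| = ℏ√(l(l+1)) = ℏ√(9·10) = 3√10 ℏ.

l = 9, |L| = 3√10 ℏ ≈ 9.487ℏ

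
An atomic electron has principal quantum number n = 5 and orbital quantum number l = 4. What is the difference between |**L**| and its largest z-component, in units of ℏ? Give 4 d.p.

|L| − L_z,max ≈ 0.4721ℏ

|L| = 2√5 ℏ ≈ 4.4721ℏ, while L_z,max = lℏ = 4ℏ.
The difference is (2√5 − 4)ℏ ≈ 0.4721ℏ.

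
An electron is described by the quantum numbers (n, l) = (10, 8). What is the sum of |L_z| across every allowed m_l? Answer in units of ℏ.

Σ|L_z| = 72 ℏ

m_l ∈ {-8, -7, -6, -5, -4, -3, -2, -1, 0, 1, 2, 3, 4, 5, 6, 7, 8}.
Σ|m_l| = 2(1+2+…+8) = 72.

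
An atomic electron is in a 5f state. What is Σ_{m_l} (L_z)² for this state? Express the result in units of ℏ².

Σ(L_z)² = 28 ℏ²

The 5f subshell has l = 3.
m_l runs from −3 to 3, i.e. {-3, -2, -1, 0, 1, 2, 3}.
Σ m_l² = 2·(1 + 4 + 9) = 28.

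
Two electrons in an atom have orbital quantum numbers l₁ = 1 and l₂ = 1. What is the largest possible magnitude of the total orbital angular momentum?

|L_tot|_max = √6 ℏ ≈ 2.449ℏ

Angular momentum addition gives L = |l₁ − l₂|, …, l₁ + l₂.
L ∈ {0, 1, 2}.
The largest magnitude corresponds to L = 2: |L_tot| = ℏ√(2·3) = √6 ℏ.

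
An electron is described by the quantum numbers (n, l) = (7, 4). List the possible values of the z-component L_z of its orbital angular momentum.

L_z = m_l ℏ with m_l ranging from −l to +l in integer steps.
For l = 4: m_l ∈ {-4, -3, -2, -1, 0, 1, 2, 3, 4}.

L_z ∈ {−4ℏ, −3ℏ, −2ℏ, −ℏ, 0, ℏ, 2ℏ, 3ℏ, 4ℏ}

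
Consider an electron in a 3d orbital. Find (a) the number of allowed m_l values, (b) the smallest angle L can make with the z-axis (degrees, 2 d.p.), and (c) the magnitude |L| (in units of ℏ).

5 values; θ_min ≈ 35.26°; |L| = √6 ℏ ≈ 2.449ℏ

3d means n = 3, l = 2.
There are 2l+1 = 5 values of m_l.
cos θ_min = 2/√6, so θ_min ≈ 35.26°.
|L| = ℏ√(2·3) = √6 ℏ ≈ 2.449ℏ.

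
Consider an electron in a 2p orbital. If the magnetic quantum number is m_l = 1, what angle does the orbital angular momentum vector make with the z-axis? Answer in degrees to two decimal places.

2p means n = 2, l = 1.
|L|² = l(l+1)ℏ² = 2ℏ², so |L| = √2 ℏ.
L_z = m_l ℏ = 1ℏ.
cos θ = L_z/|L| = 1/√2, so θ ≈ 45.00°.

θ ≈ 45.00°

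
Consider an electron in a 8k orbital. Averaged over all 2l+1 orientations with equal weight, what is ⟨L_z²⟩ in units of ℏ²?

8k means n = 8, l = 7.
m_l ∈ {-7, -6, -5, -4, -3, -2, -1, 0, 1, 2, 3, 4, 5, 6, 7}.
Average of L_z² over 15 states: 280/15 ℏ² = 18.67 ℏ².

⟨L_z²⟩ = 18.67 ℏ²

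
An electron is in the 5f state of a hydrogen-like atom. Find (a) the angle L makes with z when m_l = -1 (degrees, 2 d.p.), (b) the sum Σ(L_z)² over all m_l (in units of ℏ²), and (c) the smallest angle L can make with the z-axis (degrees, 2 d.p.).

θ(m_l=-1) ≈ 106.78°; Σ(L_z)² = 28 ℏ²; θ_min ≈ 30.00°

The 5f subshell has l = 3.
For m_l = -1: cos θ = -1/√12, θ ≈ 106.78°.
Σ m_l² = 28, so Σ(L_z)² = 28 ℏ².
cos θ_min = 3/√12, so θ_min ≈ 30.00°.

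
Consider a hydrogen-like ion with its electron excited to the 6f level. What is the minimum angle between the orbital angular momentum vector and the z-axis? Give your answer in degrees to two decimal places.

The 6f level has l = 3.
|L|² = l(l+1)ℏ² = 12ℏ², so |L| = 2√3 ℏ.
The smallest angle corresponds to the largest L_z, i.e. m_l = l = 3, giving L_z = 3ℏ.
cos θ_min = 3/√12, so θ_min ≈ 30.00°.

θ_min ≈ 30.00°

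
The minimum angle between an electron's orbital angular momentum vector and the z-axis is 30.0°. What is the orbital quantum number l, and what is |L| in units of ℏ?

cos²θ_min = l/(l+1) = 0.7500.
Thus l = 0.7500/(1 − 0.7500) ≈ 3.
Then |L| = ℏ√(3·4) = 2√3 ℏ.

l = 3, |L| = 2√3 ℏ ≈ 3.464ℏ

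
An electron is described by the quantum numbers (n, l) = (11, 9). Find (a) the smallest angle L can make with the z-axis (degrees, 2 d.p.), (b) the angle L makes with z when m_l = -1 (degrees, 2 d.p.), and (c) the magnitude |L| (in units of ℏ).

θ_min ≈ 18.43°; θ(m_l=-1) ≈ 96.05°; |L| = 3√10 ℏ ≈ 9.487ℏ

cos θ_min = 9/√90, so θ_min ≈ 18.43°.
For m_l = -1: cos θ = -1/√90, θ ≈ 96.05°.
|L| = ℏ√(9·10) = 3√10 ℏ ≈ 9.487ℏ.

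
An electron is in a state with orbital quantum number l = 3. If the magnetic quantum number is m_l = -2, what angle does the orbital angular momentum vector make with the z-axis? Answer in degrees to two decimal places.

|L|² = l(l+1)ℏ² = 12ℏ², so |L| = 2√3 ℏ.
L_z = m_l ℏ = −2ℏ.
cos θ = L_z/|L| = -2/√12, so θ ≈ 125.26°.

θ ≈ 125.26°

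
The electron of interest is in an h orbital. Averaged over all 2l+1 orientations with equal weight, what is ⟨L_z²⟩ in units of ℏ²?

For an h orbital, l = 5.
m_l ∈ {-5, -4, -3, -2, -1, 0, 1, 2, 3, 4, 5}.
Average of L_z² over 11 states: 110/11 ℏ² = 10 ℏ².

⟨L_z²⟩ = 10 ℏ²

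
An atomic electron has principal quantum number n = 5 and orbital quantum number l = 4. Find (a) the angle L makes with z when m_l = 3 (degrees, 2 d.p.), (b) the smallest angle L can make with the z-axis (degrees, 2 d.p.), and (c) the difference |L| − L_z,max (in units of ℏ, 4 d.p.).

For m_l = 3: cos θ = 3/√20, θ ≈ 47.87°.
cos θ_min = 4/√20, so θ_min ≈ 26.57°.
|L| − L_z,max = (2√5 − 4)ℏ ≈ 0.4721ℏ.

θ(m_l=3) ≈ 47.87°; θ_min ≈ 26.57°; |L|−L_z,max ≈ 0.4721ℏ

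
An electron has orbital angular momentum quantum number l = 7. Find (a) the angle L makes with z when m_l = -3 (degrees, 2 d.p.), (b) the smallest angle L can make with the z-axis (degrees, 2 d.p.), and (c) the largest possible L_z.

For m_l = -3: cos θ = -3/√56, θ ≈ 113.63°.
cos θ_min = 7/√56, so θ_min ≈ 20.70°.
L_z,max = lℏ = 7ℏ.

θ(m_l=-3) ≈ 113.63°; θ_min ≈ 20.70°; L_z,max = 7ℏ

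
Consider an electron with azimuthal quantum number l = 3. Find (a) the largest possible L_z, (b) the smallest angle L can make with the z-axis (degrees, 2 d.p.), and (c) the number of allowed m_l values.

L_z,max = 3ℏ; θ_min ≈ 30.00°; 7 values

L_z,max = lℏ = 3ℏ.
cos θ_min = 3/√12, so θ_min ≈ 30.00°.
There are 2l+1 = 7 values of m_l.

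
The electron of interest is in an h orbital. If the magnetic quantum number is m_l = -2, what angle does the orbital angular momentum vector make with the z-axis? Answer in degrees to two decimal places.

θ ≈ 111.42°

The letter h corresponds to l = 5.
|L| = ℏ√(l(l+1)) = √30 ℏ.
L_z = m_l ℏ = −2ℏ.
cos θ = L_z/|L| = -2/√30, so θ ≈ 111.42°.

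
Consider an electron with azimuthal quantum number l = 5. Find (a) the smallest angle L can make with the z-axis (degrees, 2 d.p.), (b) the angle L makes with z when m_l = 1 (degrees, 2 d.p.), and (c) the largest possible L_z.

θ_min ≈ 24.09°; θ(m_l=1) ≈ 79.48°; L_z,max = 5ℏ

cos θ_min = 5/√30, so θ_min ≈ 24.09°.
For m_l = 1: cos θ = 1/√30, θ ≈ 79.48°.
L_z,max = lℏ = 5ℏ.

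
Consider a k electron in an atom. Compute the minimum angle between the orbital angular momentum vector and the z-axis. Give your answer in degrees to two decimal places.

K corresponds to l = 7.
|L| = ℏ√(l(l+1)) = 2√14 ℏ.
The smallest angle corresponds to the largest L_z, i.e. m_l = l = 7, giving L_z = 7ℏ.
cos θ_min = 7/√56, so θ_min ≈ 20.70°.

θ_min ≈ 20.70°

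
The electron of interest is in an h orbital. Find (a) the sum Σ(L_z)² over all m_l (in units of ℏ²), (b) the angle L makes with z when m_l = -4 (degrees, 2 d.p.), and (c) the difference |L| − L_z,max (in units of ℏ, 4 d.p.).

An h state has l = 5.
Σ m_l² = 110, so Σ(L_z)² = 110 ℏ².
For m_l = -4: cos θ = -4/√30, θ ≈ 136.91°.
|L| − L_z,max = (√30 − 5)ℏ ≈ 0.4772ℏ.

Σ(L_z)² = 110 ℏ²; θ(m_l=-4) ≈ 136.91°; |L|−L_z,max ≈ 0.4772ℏ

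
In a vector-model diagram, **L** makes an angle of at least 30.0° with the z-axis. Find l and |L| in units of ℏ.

cos θ_min = l/√(l(l+1)) = √(l/(l+1)), so l/(l+1) = cos²(30.0°) = 0.7500.
Solving: l = 3.
Then |L| = ℏ√(3·4) = 2√3 ℏ.

l = 3, |L| = 2√3 ℏ ≈ 3.464ℏ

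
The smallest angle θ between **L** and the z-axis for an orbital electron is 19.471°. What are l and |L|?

cos θ_min = l/√(l(l+1)) = √(l/(l+1)), so l/(l+1) = cos²(19.471°) = 0.8889.
Thus l = 0.8889/(1 − 0.8889) ≈ 8.
Then |L| = ℏ√(8·9) = 6√2 ℏ.

l = 8, |L| = 6√2 ℏ ≈ 8.485ℏ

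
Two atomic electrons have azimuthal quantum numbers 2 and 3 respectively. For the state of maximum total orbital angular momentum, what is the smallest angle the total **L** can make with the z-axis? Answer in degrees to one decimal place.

The total orbital quantum number L ranges from |l₁ − l₂| to l₁ + l₂ in integer steps.
Allowed values: L = 1, 2, 3, 4, 5.
The maximum is L = 5, with |L_tot| = ℏ√(5·6) = √30 ℏ.
The minimum angle with z is arccos(5/√30) ≈ 24.1°.

θ_min ≈ 24.1°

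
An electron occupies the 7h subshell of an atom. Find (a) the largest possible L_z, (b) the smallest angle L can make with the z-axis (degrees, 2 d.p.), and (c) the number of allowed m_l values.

L_z,max = 5ℏ; θ_min ≈ 24.09°; 11 values

For 7h, l = 5.
L_z,max = lℏ = 5ℏ.
cos θ_min = 5/√30, so θ_min ≈ 24.09°.
There are 2l+1 = 11 values of m_l.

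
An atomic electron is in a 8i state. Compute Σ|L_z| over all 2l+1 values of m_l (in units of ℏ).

Σ|L_z| = 42 ℏ

The 8i subshell has l = 6.
The allowed m_l values are -6, -5, -4, -3, -2, -1, 0, 1, 2, 3, 4, 5, 6.
Σ|m_l| = 2·6(6+1)/2 = 42.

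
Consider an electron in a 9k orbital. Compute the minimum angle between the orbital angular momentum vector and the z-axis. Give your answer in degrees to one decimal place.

θ_min ≈ 20.7°

9k means n = 9, l = 7.
|L| = √(l(l+1)) ℏ = 2√14 ℏ.
The smallest angle corresponds to the largest L_z, i.e. m_l = l = 7, giving L_z = 7ℏ.
cos θ_min = 7/√56, so θ_min ≈ 20.7°.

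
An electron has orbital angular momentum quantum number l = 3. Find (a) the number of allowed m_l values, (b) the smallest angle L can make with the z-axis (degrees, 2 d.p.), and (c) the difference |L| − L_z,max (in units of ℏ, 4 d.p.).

7 values; θ_min ≈ 30.00°; |L|−L_z,max ≈ 0.4641ℏ

There are 2l+1 = 7 values of m_l.
cos θ_min = 3/√12, so θ_min ≈ 30.00°.
|L| − L_z,max = (2√3 − 3)ℏ ≈ 0.4641ℏ.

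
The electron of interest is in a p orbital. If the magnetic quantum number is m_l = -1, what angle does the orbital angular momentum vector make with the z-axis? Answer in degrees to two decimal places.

θ ≈ 135.00°

P corresponds to l = 1.
|L| = ℏ√(l(l+1)) = √2 ℏ.
L_z = m_l ℏ = −1ℏ.
cos θ = L_z/|L| = -1/√2, so θ ≈ 135.00°.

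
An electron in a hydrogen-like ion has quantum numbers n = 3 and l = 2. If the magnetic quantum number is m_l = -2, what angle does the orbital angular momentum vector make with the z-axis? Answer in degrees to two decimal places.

|L|² = l(l+1)ℏ² = 6ℏ², so |L| = √6 ℏ.
L_z = m_l ℏ = −2ℏ.
cos θ = L_z/|L| = -2/√6, so θ ≈ 144.74°.

θ ≈ 144.74°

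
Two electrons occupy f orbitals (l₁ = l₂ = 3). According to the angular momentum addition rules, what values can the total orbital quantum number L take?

L = 0, 1, 2, 3, 4, 5, 6

By the triangle rule, |l₁ − l₂| ≤ L ≤ l₁ + l₂.
Allowed values: L = 0, 1, 2, 3, 4, 5, 6.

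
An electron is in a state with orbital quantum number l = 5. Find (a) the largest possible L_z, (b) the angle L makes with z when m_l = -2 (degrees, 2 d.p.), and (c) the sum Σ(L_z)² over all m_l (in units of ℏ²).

L_z,max = 5ℏ; θ(m_l=-2) ≈ 111.42°; Σ(L_z)² = 110 ℏ²

L_z,max = lℏ = 5ℏ.
For m_l = -2: cos θ = -2/√30, θ ≈ 111.42°.
Σ m_l² = 110, so Σ(L_z)² = 110 ℏ².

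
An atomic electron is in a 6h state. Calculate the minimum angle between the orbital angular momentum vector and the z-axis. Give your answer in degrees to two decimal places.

θ_min ≈ 24.09°

The 6h subshell has l = 5.
|L| = ℏ√(l(l+1)) = √30 ℏ.
The smallest angle corresponds to the largest L_z, i.e. m_l = l = 5, giving L_z = 5ℏ.
cos θ_min = 5/√30, so θ_min ≈ 24.09°.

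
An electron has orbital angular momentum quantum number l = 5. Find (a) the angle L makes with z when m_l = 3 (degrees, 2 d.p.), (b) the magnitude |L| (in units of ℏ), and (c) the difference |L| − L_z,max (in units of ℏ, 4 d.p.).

For m_l = 3: cos θ = 3/√30, θ ≈ 56.79°.
|L| = ℏ√(5·6) = √30 ℏ ≈ 5.477ℏ.
|L| − L_z,max = (√30 − 5)ℏ ≈ 0.4772ℏ.

θ(m_l=3) ≈ 56.79°; |L| = √30 ℏ ≈ 5.477ℏ; |L|−L_z,max ≈ 0.4772ℏ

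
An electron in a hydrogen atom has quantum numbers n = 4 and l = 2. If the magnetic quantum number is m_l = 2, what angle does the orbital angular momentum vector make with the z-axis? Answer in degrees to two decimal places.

|L|² = l(l+1)ℏ² = 6ℏ², so |L| = √6 ℏ.
L_z = m_l ℏ = 2ℏ.
cos θ = L_z/|L| = 2/√6, so θ ≈ 35.26°.

θ ≈ 35.26°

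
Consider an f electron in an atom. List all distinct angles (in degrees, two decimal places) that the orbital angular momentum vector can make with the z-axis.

For an f orbital, l = 3.
|L| = ℏ√(l(l+1)) = 2√3 ℏ.
cos θ = m_l/√12 for each m_l ∈ {-3, -2, -1, 0, 1, 2, 3}.

θ ∈ {30.00°, 54.74°, 73.22°, 90.00°, 106.78°, 125.26°, 150.00°}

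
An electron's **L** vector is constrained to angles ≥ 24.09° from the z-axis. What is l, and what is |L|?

At minimum angle, m_l = l, so cos θ = l/√(l(l+1)); cos²θ = l/(l+1) = 0.8334.
Thus l = 0.8334/(1 − 0.8334) ≈ 5.
Then |L| = ℏ√(5·6) = √30 ℏ.

l = 5, |L| = √30 ℏ ≈ 5.477ℏ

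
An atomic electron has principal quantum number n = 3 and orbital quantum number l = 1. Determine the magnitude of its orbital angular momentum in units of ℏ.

|L| = ℏ√(l(l+1)) = ℏ√(1·2) = √2 ℏ

|L| = √2 ℏ ≈ 1.414ℏ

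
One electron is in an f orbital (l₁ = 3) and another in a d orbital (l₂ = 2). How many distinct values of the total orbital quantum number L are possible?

5

Angular momentum addition gives L = |l₁ − l₂|, …, l₁ + l₂.
Allowed values: L = 1, 2, 3, 4, 5.
That is 5 values.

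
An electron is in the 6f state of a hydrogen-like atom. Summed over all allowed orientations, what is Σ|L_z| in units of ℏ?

Σ|L_z| = 12 ℏ

6f means n = 6, l = 3.
m_l ∈ {-3, -2, -1, 0, 1, 2, 3}.
Σ|m_l| = 2(1+2+…+3) = 12.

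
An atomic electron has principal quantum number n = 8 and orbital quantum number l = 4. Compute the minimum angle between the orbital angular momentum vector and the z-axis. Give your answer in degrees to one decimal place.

|L| = √(l(l+1)) ℏ = 2√5 ℏ.
The smallest angle corresponds to the largest L_z, i.e. m_l = l = 4, giving L_z = 4ℏ.
cos θ_min = 4/√20, so θ_min ≈ 26.6°.

θ_min ≈ 26.6°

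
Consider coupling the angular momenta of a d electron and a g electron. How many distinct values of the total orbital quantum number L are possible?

5

By the triangle rule, |l₁ − l₂| ≤ L ≤ l₁ + l₂.
Allowed values: L = 2, 3, 4, 5, 6.
That is 5 values.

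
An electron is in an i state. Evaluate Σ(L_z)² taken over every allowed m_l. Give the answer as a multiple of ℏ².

An i state has l = 6.
m_l runs from −6 to 6, i.e. {-6, -5, -4, -3, -2, -1, 0, 1, 2, 3, 4, 5, 6}.
Summing m² from −6 to 6: Σ m_l² = 182.

Σ(L_z)² = 182 ℏ²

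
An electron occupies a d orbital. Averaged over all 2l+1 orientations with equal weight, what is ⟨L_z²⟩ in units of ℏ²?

⟨L_z²⟩ = 2 ℏ²

A d state has l = 2.
The allowed m_l values are -2, -1, 0, 1, 2.
Average of L_z² over 5 states: 10/5 ℏ² = 2 ℏ².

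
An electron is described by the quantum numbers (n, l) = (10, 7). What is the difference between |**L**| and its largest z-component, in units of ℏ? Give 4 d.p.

|L| − L_z,max ≈ 0.4833ℏ

|L| = 2√14 ℏ ≈ 7.4833ℏ, while L_z,max = lℏ = 7ℏ.
The difference is (2√14 − 7)ℏ ≈ 0.4833ℏ.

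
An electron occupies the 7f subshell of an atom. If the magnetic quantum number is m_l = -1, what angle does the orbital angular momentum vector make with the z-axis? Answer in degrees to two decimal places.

θ ≈ 106.78°

7f means n = 7, l = 3.
|L| = √(l(l+1)) ℏ = 2√3 ℏ.
L_z = m_l ℏ = −1ℏ.
cos θ = L_z/|L| = -1/√12, so θ ≈ 106.78°.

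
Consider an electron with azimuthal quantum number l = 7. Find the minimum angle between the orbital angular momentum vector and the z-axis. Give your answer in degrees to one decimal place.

θ_min ≈ 20.7°

|L| = ℏ√(l(l+1)) = 2√14 ℏ.
The smallest angle corresponds to the largest L_z, i.e. m_l = l = 7, giving L_z = 7ℏ.
cos θ_min = 7/√56, so θ_min ≈ 20.7°.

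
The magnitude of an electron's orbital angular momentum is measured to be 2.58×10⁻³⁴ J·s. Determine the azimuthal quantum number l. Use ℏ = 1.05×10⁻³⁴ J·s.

l = 2

|L|/ℏ = (2.58×10⁻³⁴)/(1.05×10⁻³⁴) ≈ 2.457.
Set l(l+1) = 6.04; the integer solution is l = 2.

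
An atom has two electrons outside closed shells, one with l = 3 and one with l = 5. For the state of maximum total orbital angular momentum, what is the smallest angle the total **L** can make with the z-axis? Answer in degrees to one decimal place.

θ_min ≈ 19.5°

By the triangle rule, |l₁ − l₂| ≤ L ≤ l₁ + l₂.
L ∈ {2, 3, 4, 5, 6, 7, 8}.
The maximum is L = 8, with |L_tot| = ℏ√(8·9) = 6√2 ℏ.
The minimum angle with z is arccos(8/√72) ≈ 19.5°.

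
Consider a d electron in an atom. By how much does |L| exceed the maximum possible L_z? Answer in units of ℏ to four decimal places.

For a d orbital, l = 2.
|L| = √6 ℏ ≈ 2.4495ℏ, while L_z,max = lℏ = 2ℏ.
The difference is (√6 − 2)ℏ ≈ 0.4495ℏ.

|L| − L_z,max ≈ 0.4495ℏ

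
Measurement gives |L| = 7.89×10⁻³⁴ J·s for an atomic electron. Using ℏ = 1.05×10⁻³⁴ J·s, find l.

l = 7

In units of ℏ, |L| ≈ 7.514.
(|L|/ℏ)² = l(l+1) ≈ 56.46 ⇒ l = 7.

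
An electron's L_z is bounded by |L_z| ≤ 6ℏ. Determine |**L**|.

L_z,max = lℏ, so l = 6.
|L| = √(l(l+1)) ℏ = √42 ℏ.

|L| = √42 ℏ ≈ 6.481ℏ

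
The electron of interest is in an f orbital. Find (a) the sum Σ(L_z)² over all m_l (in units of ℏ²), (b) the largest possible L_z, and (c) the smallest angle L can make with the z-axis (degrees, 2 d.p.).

Σ(L_z)² = 28 ℏ²; L_z,max = 3ℏ; θ_min ≈ 30.00°

An f state has l = 3.
Σ m_l² = 28, so Σ(L_z)² = 28 ℏ².
L_z,max = lℏ = 3ℏ.
cos θ_min = 3/√12, so θ_min ≈ 30.00°.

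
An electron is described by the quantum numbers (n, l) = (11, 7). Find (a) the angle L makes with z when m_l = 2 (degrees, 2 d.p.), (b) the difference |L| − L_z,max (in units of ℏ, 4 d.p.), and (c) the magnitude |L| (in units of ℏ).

For m_l = 2: cos θ = 2/√56, θ ≈ 74.50°.
|L| − L_z,max = (2√14 − 7)ℏ ≈ 0.4833ℏ.
|L| = ℏ√(7·8) = 2√14 ℏ ≈ 7.483ℏ.

θ(m_l=2) ≈ 74.50°; |L|−L_z,max ≈ 0.4833ℏ; |L| = 2√14 ℏ ≈ 7.483ℏ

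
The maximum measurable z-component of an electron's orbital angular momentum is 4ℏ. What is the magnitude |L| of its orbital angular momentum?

The maximum L_z equals lℏ, giving l = 4.
Then |L| = ℏ√(4·5) = 2√5 ℏ.

|L| = 2√5 ℏ ≈ 4.472ℏ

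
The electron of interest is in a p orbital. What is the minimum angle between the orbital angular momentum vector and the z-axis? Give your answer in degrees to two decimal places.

θ_min ≈ 45.00°

P corresponds to l = 1.
|L|² = l(l+1)ℏ² = 2ℏ², so |L| = √2 ℏ.
The smallest angle corresponds to the largest L_z, i.e. m_l = l = 1, giving L_z = 1ℏ.
cos θ_min = 1/√2, so θ_min ≈ 45.00°.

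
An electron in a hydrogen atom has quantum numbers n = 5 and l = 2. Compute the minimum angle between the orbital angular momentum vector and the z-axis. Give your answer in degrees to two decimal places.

|L|² = l(l+1)ℏ² = 6ℏ², so |L| = √6 ℏ.
The smallest angle corresponds to the largest L_z, i.e. m_l = l = 2, giving L_z = 2ℏ.
cos θ_min = 2/√6, so θ_min ≈ 35.26°.

θ_min ≈ 35.26°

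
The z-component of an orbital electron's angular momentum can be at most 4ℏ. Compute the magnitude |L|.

The maximum L_z equals lℏ, giving l = 4.
Then |L| = ℏ√(4·5) = 2√5 ℏ.

|L| = 2√5 ℏ ≈ 4.472ℏ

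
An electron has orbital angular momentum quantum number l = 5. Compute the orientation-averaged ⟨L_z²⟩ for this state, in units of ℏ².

⟨L_z²⟩ = 10 ℏ²

The allowed m_l values are -5, -4, -3, -2, -1, 0, 1, 2, 3, 4, 5.
Average of L_z² over 11 states: 110/11 ℏ² = 10 ℏ².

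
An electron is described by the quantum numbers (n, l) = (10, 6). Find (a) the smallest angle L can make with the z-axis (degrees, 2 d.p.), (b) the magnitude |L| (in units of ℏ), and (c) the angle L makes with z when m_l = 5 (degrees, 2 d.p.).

cos θ_min = 6/√42, so θ_min ≈ 22.21°.
|L| = ℏ√(6·7) = √42 ℏ ≈ 6.481ℏ.
For m_l = 5: cos θ = 5/√42, θ ≈ 39.51°.

θ_min ≈ 22.21°; |L| = √42 ℏ ≈ 6.481ℏ; θ(m_l=5) ≈ 39.51°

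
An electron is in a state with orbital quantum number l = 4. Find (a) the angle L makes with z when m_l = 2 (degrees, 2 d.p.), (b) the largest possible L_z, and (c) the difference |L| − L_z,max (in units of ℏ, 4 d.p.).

For m_l = 2: cos θ = 2/√20, θ ≈ 63.43°.
L_z,max = lℏ = 4ℏ.
|L| − L_z,max = (2√5 − 4)ℏ ≈ 0.4721ℏ.

θ(m_l=2) ≈ 63.43°; L_z,max = 4ℏ; |L|−L_z,max ≈ 0.4721ℏ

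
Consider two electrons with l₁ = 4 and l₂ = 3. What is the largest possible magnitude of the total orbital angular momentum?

By the triangle rule, |l₁ − l₂| ≤ L ≤ l₁ + l₂.
Allowed values: L = 1, 2, 3, 4, 5, 6, 7.
The largest magnitude corresponds to L = 7: |L_tot| = ℏ√(7·8) = 2√14 ℏ.

|L_tot|_max = 2√14 ℏ ≈ 7.483ℏ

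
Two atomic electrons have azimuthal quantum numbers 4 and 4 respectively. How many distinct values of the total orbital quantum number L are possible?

9

L runs from |4 − 4| = 0 to 4 + 4 = 8.
So L can be 0, 1, 2, 3, 4, 5, 6, 7, 8.
That is 9 values.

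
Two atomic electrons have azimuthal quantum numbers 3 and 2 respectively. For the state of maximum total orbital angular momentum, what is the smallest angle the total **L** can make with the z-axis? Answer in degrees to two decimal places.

L runs from |3 − 2| = 1 to 3 + 2 = 5.
L ∈ {1, 2, 3, 4, 5}.
The maximum is L = 5, with |L_tot| = ℏ√(5·6) = √30 ℏ.
The minimum angle with z is arccos(5/√30) ≈ 24.09°.

θ_min ≈ 24.09°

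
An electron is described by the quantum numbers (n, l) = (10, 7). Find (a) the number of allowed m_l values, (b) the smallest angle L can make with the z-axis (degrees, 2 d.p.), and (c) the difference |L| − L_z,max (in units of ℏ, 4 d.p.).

15 values; θ_min ≈ 20.70°; |L|−L_z,max ≈ 0.4833ℏ

There are 2l+1 = 15 values of m_l.
cos θ_min = 7/√56, so θ_min ≈ 20.70°.
|L| − L_z,max = (2√14 − 7)ℏ ≈ 0.4833ℏ.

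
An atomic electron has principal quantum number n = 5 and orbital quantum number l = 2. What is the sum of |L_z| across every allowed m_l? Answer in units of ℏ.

m_l runs from −2 to 2, i.e. {-2, -1, 0, 1, 2}.
Σ|m_l| = l(l+1) = 6.

Σ|L_z| = 6 ℏ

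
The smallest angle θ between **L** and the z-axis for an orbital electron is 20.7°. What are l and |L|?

cos²θ_min = l/(l+1) = 0.8751.
l = cos²θ/sin²θ ≈ 7.
Then |L| = ℏ√(7·8) = 2√14 ℏ.

l = 7, |L| = 2√14 ℏ ≈ 7.483ℏ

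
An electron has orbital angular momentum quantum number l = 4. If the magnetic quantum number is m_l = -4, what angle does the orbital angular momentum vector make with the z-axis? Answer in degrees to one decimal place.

θ ≈ 153.4°

|L|² = l(l+1)ℏ² = 20ℏ², so |L| = 2√5 ℏ.
L_z = m_l ℏ = −4ℏ.
cos θ = L_z/|L| = -4/√20, so θ ≈ 153.4°.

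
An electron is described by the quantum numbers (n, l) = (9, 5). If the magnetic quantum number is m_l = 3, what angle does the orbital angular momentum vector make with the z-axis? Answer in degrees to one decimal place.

|L| = √(l(l+1)) ℏ = √30 ℏ.
L_z = m_l ℏ = 3ℏ.
cos θ = L_z/|L| = 3/√30, so θ ≈ 56.8°.

θ ≈ 56.8°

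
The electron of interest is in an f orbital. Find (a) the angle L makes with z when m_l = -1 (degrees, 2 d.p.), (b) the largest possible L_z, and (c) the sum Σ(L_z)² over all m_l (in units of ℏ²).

For an f orbital, l = 3.
For m_l = -1: cos θ = -1/√12, θ ≈ 106.78°.
L_z,max = lℏ = 3ℏ.
Σ m_l² = 28, so Σ(L_z)² = 28 ℏ².

θ(m_l=-1) ≈ 106.78°; L_z,max = 3ℏ; Σ(L_z)² = 28 ℏ²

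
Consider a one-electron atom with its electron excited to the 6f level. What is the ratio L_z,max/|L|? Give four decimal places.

The 6f level has l = 3.
|L| = 2√3 ℏ ≈ 3.4641ℏ, while L_z,max = lℏ = 3ℏ.
L_z,max/|L| = 3/√12 = 0.8660.

L_z,max/|L| = 0.8660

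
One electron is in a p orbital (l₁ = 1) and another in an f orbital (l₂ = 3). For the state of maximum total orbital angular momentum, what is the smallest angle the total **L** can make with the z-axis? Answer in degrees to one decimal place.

θ_min ≈ 26.6°

L runs from |1 − 3| = 2 to 1 + 3 = 4.
So L can be 2, 3, 4.
The maximum is L = 4, with |L_tot| = ℏ√(4·5) = 2√5 ℏ.
The minimum angle with z is arccos(4/√20) ≈ 26.6°.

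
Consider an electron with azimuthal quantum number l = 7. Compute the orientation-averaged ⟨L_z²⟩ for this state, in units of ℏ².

⟨L_z²⟩ = 18.67 ℏ²

m_l runs from −7 to 7, i.e. {-7, -6, -5, -4, -3, -2, -1, 0, 1, 2, 3, 4, 5, 6, 7}.
⟨L_z²⟩ = ℏ²·(Σ m_l²)/(2l+1) = ℏ²·280/15 = 18.67ℏ².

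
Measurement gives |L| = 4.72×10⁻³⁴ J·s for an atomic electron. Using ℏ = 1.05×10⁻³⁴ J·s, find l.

|L|/ℏ = (4.72×10⁻³⁴)/(1.05×10⁻³⁴) ≈ 4.495.
l(l+1) ≈ 4.495² ≈ 20.21, so l = 4.

l = 4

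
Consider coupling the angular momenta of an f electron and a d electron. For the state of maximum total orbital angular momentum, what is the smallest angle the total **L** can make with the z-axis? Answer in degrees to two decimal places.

L runs from |3 − 2| = 1 to 3 + 2 = 5.
Allowed values: L = 1, 2, 3, 4, 5.
The maximum is L = 5, with |L_tot| = ℏ√(5·6) = √30 ℏ.
The minimum angle with z is arccos(5/√30) ≈ 24.09°.

θ_min ≈ 24.09°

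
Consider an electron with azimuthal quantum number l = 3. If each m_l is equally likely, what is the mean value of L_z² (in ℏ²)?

⟨L_z²⟩ = 4 ℏ²

m_l runs from −3 to 3, i.e. {-3, -2, -1, 0, 1, 2, 3}.
⟨L_z²⟩ = ℏ²·(Σ m_l²)/(2l+1) = ℏ²·28/7 = 4ℏ².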